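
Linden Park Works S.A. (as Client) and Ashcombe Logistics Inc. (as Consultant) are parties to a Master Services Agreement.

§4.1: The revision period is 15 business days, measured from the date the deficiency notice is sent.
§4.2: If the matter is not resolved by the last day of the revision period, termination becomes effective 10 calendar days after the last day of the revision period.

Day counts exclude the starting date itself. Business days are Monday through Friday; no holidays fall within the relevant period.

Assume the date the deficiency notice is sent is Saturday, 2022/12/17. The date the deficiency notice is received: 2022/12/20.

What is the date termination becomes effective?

2023/01/16

The last day of the revision period: 15 business days after Saturday, 2022/12/17, skipping weekends — Dec 19, Dec 20, Dec 21, Dec 22, …, Jan 4, Jan 5, Jan 6 — lands on Friday, 2023/01/06.
Adding 10 calendar days to 2023/01/06 gives 2023/01/16, which is the date termination becomes effective.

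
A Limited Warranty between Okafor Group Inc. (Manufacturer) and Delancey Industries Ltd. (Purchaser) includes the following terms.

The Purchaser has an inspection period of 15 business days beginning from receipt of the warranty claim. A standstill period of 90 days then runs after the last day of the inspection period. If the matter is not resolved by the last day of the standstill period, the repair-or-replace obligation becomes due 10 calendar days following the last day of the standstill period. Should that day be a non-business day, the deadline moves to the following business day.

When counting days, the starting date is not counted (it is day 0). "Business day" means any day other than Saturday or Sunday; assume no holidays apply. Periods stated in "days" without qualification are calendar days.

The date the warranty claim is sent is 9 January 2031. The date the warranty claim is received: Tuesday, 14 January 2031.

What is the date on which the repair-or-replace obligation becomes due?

From Tuesday, 14 January 2031, 15 business days (Jan 15, Jan 16, Jan 17, Jan 20, …, Jan 31, Feb 3, Feb 4, skipping weekends) brings us to Tuesday, 4 February 2031, which is the last day of the inspection period.
The last day of the standstill period: 90 calendar days after 4 February 2031 is 5 May 2031.
The date on which the repair-or-replace obligation becomes due: 10 calendar days after 5 May 2031 is 15 May 2031. 15 May 2031 is a Thursday, so no roll-forward applies.

15 May 2031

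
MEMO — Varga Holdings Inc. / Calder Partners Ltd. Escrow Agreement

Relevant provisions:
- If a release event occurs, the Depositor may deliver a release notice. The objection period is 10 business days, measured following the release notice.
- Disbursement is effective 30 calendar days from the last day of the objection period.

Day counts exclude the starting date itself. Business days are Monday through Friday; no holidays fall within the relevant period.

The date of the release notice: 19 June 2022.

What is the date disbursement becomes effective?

31 July 2022

The last day of the objection period: 10 business days after Sunday, 19 June 2022, skipping weekends — Jun 20, Jun 21, Jun 22, Jun 23, Jun 24, Jun 27, Jun 28, Jun 29, Jun 30, Jul 1 — lands on Friday, 1 July 2022.
The date disbursement becomes effective: 1 July 2022 + 30 days = 31 July 2022.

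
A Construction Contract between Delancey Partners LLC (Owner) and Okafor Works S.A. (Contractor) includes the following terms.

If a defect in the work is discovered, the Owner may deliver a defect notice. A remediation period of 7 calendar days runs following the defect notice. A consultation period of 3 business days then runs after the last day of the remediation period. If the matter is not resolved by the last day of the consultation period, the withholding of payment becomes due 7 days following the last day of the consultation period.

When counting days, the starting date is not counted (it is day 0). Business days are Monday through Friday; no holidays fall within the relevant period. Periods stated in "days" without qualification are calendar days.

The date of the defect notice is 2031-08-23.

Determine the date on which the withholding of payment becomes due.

The last day of the remediation period: 2031-08-23 + 7 days = 2031-08-30.
The last day of the consultation period: 3 business days after Saturday, 2031-08-30, skipping weekends — Sep 1, Sep 2, Sep 3 — lands on Wednesday, 2031-09-03.
The date on which the withholding of payment becomes due: 2031-09-03 + 7 days = 2031-09-10.

2031-09-10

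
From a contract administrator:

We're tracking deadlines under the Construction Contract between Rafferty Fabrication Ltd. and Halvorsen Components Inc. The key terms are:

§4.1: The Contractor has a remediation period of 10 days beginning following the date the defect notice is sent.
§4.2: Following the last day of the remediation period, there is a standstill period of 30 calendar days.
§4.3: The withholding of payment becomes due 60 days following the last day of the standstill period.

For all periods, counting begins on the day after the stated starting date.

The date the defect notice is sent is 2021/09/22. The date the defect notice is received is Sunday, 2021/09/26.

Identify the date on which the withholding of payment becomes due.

Adding 10 calendar days to 2021/09/22 gives 2021/10/02, which is the last day of the remediation period.
Adding 30 calendar days to 2021/10/02 gives 2021/11/01, which is the last day of the standstill period.
The date on which the withholding of payment becomes due: 60 calendar days after 2021/11/01 is 2021/12/31.

2021/12/31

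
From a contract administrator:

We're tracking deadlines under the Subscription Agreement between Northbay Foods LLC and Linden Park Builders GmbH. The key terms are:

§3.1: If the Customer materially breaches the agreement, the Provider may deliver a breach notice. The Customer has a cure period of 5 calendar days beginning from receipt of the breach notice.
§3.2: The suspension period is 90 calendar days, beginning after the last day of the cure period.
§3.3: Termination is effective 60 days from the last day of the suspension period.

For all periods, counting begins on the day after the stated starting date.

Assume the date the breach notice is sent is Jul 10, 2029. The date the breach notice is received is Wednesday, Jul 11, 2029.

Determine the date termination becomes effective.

Dec 13, 2029

The last day of the cure period: Jul 11, 2029 + 5 days = Jul 16, 2029.
The last day of the suspension period: 90 calendar days after Jul 16, 2029 is Oct 14, 2029.
Adding 60 calendar days to Oct 14, 2029 gives Dec 13, 2029, which is the date termination becomes effective.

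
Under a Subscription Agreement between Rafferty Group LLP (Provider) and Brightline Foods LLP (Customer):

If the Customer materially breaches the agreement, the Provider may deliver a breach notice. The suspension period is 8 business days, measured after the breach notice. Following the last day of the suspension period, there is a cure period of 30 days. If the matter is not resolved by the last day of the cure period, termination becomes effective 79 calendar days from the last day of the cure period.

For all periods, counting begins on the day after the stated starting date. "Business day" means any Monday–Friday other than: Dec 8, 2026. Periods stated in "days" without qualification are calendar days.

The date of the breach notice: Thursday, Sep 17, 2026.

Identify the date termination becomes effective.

Jan 16, 2027

The last day of the suspension period: 8 business days after Thursday, Sep 17, 2026, skipping weekends — Sep 18, Sep 21, Sep 22, Sep 23, Sep 24, Sep 25, Sep 28, Sep 29 — lands on Tuesday, Sep 29, 2026.
Adding 30 calendar days to Sep 29, 2026 gives Oct 29, 2026, which is the last day of the cure period.
The date termination becomes effective: 79 calendar days after Oct 29, 2026 is Jan 16, 2027.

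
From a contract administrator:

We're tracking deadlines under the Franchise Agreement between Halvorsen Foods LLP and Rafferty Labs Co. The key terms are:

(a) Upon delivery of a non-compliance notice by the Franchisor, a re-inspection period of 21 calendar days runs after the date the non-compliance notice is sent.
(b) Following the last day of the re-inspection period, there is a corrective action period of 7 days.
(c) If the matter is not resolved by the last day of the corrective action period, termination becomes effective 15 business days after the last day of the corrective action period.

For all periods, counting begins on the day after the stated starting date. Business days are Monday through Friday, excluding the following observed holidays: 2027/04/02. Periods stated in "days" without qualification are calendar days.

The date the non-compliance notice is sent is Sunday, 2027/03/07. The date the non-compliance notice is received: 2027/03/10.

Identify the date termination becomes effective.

Adding 21 calendar days to 2027/03/07 gives 2027/03/28, which is the last day of the re-inspection period.
The last day of the corrective action period: 7 calendar days after 2027/03/28 is 2027/04/04.
The date termination becomes effective: counting 15 business days from Sunday, 2027/04/04 (Apr 5, Apr 6, Apr 7, Apr 8, …, Apr 21, Apr 22, Apr 23, skipping weekends) reaches Friday, 2027/04/23.

2027/04/23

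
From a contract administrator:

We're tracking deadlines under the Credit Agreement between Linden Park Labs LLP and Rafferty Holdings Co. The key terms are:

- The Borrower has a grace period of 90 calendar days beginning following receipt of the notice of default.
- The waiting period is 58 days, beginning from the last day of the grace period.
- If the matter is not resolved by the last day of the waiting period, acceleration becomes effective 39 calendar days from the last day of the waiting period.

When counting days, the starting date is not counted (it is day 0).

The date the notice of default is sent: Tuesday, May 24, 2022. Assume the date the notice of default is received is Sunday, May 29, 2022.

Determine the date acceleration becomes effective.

Dec 2, 2022

The last day of the grace period: 90 calendar days after May 29, 2022 is Aug 27, 2022.
The last day of the waiting period: Aug 27, 2022 + 58 days = Oct 24, 2022.
Adding 39 calendar days to Oct 24, 2022 gives Dec 2, 2022, which is the date acceleration becomes effective.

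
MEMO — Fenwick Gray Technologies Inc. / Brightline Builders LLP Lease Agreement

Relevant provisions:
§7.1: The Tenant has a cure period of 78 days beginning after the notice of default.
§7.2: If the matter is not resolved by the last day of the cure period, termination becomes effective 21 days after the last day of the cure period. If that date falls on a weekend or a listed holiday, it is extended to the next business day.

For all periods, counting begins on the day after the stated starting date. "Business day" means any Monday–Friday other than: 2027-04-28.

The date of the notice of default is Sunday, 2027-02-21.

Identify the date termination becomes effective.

The last day of the cure period: 78 calendar days after 2027-02-21 is 2027-05-10.
The date termination becomes effective: 21 calendar days after 2027-05-10 is 2027-05-31. 2027-05-31 is a Monday and is not a listed holiday, so no roll-forward applies.

2027-05-31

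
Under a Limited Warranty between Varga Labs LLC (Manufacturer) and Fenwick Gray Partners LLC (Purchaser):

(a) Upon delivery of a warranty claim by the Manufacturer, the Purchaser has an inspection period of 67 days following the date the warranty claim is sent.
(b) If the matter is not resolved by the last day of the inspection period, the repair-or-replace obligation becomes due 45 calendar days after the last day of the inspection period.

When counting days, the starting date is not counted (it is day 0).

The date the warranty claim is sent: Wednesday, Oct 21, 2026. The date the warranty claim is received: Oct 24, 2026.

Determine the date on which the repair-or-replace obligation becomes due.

The last day of the inspection period: 67 calendar days after Oct 21, 2026 is Dec 27, 2026.
The date on which the repair-or-replace obligation becomes due: 45 calendar days after Dec 27, 2026 is Feb 10, 2027.

Feb 10, 2027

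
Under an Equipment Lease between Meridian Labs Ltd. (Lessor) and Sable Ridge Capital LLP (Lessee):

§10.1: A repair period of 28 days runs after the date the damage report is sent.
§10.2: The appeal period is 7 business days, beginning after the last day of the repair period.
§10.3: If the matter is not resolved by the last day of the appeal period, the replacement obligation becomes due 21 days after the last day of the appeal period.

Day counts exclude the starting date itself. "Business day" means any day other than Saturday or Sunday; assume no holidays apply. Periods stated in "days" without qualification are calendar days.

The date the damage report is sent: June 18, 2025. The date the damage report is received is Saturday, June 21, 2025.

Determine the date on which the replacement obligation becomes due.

The last day of the repair period: 28 calendar days after June 18, 2025 is July 16, 2025.
From Wednesday, July 16, 2025, 7 business days (Jul 17, Jul 18, Jul 21, Jul 22, Jul 23, Jul 24, Jul 25, skipping weekends) brings us to Friday, July 25, 2025, which is the last day of the appeal period.
The date on which the replacement obligation becomes due: July 25, 2025 + 21 days = August 15, 2025.

August 15, 2025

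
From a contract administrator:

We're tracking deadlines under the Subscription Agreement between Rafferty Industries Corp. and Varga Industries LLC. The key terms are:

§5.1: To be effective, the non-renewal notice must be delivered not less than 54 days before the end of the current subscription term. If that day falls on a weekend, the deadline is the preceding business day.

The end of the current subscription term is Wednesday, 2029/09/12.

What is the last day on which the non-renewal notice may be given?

2029/07/20

2029/09/12 minus 54 days is 2029/07/20. That is a Friday, so no adjustment is needed.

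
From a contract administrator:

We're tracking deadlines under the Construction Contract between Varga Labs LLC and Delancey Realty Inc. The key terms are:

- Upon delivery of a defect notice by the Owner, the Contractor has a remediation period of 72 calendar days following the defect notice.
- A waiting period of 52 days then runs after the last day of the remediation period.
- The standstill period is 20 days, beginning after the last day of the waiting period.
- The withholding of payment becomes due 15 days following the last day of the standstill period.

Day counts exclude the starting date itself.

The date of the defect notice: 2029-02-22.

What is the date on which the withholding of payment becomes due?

2029-07-31

Adding 72 calendar days to 2029-02-22 gives 2029-05-05, which is the last day of the remediation period.
The last day of the waiting period: 2029-05-05 + 52 days = 2029-06-26.
Adding 20 calendar days to 2029-06-26 gives 2029-07-16, which is the last day of the standstill period.
The date on which the withholding of payment becomes due: 15 calendar days after 2029-07-16 is 2029-07-31.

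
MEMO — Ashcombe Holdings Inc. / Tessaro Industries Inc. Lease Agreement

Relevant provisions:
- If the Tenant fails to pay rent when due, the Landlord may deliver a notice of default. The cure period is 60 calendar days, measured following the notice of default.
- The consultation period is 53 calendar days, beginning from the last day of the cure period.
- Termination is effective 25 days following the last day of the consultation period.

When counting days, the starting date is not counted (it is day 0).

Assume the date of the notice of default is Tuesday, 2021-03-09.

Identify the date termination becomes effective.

2021-07-25

The last day of the cure period: 60 calendar days after 2021-03-09 is 2021-05-08.
Adding 53 calendar days to 2021-05-08 gives 2021-06-30, which is the last day of the consultation period.
The date termination becomes effective: 2021-06-30 + 25 days = 2021-07-25.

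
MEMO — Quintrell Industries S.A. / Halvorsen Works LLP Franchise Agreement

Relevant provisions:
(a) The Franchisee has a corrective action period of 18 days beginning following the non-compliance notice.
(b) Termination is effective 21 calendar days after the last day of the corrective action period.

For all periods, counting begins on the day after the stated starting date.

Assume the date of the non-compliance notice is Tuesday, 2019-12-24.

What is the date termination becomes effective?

2020-02-01

The last day of the corrective action period: 18 calendar days after 2019-12-24 is 2020-01-11.
The date termination becomes effective: 2020-01-11 + 21 days = 2020-02-01.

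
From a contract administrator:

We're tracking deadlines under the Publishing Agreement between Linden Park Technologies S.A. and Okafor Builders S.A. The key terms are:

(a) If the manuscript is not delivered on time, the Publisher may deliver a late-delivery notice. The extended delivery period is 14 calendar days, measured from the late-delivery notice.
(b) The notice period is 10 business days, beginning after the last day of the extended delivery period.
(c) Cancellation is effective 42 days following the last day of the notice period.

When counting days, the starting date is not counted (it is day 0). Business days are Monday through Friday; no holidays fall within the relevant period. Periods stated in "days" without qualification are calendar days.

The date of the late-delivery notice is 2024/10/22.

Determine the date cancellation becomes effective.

2024/12/31

Adding 14 calendar days to 2024/10/22 gives 2024/11/05, which is the last day of the extended delivery period.
The last day of the notice period: 10 business days after Tuesday, 2024/11/05, skipping weekends — Nov 6, Nov 7, Nov 8, Nov 11, Nov 12, Nov 13, Nov 14, Nov 15, Nov 18, Nov 19 — lands on Tuesday, 2024/11/19.
The date cancellation becomes effective: 2024/11/19 + 42 days = 2024/12/31.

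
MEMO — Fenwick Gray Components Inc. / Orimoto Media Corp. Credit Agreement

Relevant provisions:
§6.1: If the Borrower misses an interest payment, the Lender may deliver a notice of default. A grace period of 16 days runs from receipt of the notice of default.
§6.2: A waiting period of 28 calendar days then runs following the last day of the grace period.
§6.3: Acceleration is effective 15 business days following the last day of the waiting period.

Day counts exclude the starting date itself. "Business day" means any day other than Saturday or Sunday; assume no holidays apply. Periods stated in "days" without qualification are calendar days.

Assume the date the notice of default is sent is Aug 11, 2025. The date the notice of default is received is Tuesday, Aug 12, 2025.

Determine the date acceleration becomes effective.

The last day of the grace period: 16 calendar days after Aug 12, 2025 is Aug 28, 2025.
The last day of the waiting period: 28 calendar days after Aug 28, 2025 is Sep 25, 2025.
From Thursday, Sep 25, 2025, 15 business days (Sep 26, Sep 29, Sep 30, Oct 1, …, Oct 14, Oct 15, Oct 16, skipping weekends) brings us to Thursday, Oct 16, 2025, which is the date acceleration becomes effective.

Oct 16, 2025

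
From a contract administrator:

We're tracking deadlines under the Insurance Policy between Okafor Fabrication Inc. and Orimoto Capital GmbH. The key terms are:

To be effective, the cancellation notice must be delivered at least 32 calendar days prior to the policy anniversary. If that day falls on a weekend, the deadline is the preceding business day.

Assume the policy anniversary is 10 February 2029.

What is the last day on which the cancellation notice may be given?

Counting back 32 calendar days from 10 February 2029 gives 9 January 2029. That is a Tuesday, so no adjustment is needed.

9 January 2029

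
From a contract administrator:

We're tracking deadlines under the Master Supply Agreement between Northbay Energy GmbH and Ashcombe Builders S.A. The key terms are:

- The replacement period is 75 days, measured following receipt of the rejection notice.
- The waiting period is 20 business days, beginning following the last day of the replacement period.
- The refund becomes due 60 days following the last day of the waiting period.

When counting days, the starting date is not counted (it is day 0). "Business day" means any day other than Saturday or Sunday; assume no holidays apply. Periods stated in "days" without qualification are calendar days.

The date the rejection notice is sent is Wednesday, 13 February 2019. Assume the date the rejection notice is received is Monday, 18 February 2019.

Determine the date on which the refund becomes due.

30 July 2019

The last day of the replacement period: 75 calendar days after 18 February 2019 is 4 May 2019.
From Saturday, 4 May 2019, 20 business days (May 6, May 7, May 8, May 9, …, May 29, May 30, May 31, skipping weekends) brings us to Friday, 31 May 2019, which is the last day of the waiting period.
The date on which the refund becomes due: 60 calendar days after 31 May 2019 is 30 July 2019.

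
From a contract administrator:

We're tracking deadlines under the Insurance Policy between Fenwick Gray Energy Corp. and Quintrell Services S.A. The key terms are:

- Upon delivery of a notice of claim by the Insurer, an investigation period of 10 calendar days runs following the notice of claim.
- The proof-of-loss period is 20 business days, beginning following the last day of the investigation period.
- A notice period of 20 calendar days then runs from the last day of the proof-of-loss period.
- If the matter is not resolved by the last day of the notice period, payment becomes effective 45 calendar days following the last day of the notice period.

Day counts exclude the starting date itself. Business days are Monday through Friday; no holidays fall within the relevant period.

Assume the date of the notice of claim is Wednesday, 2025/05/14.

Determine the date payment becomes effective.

2025/08/24

The last day of the investigation period: 10 calendar days after 2025/05/14 is 2025/05/24.
From Saturday, 2025/05/24, 20 business days (May 26, May 27, May 28, May 29, …, Jun 18, Jun 19, Jun 20, skipping weekends) brings us to Friday, 2025/06/20, which is the last day of the proof-of-loss period.
The last day of the notice period: 20 calendar days after 2025/06/20 is 2025/07/10.
The date payment becomes effective: 45 calendar days after 2025/07/10 is 2025/08/24.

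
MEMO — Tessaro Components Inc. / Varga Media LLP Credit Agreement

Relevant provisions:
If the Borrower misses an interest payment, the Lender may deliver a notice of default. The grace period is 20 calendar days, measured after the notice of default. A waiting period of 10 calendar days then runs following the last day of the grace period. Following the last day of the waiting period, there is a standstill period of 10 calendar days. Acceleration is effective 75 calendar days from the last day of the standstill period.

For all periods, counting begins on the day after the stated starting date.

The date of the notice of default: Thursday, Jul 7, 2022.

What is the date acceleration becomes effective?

The last day of the grace period: 20 calendar days after Jul 7, 2022 is Jul 27, 2022.
Adding 10 calendar days to Jul 27, 2022 gives Aug 6, 2022, which is the last day of the waiting period.
The last day of the standstill period: 10 calendar days after Aug 6, 2022 is Aug 16, 2022.
Adding 75 calendar days to Aug 16, 2022 gives Oct 30, 2022, which is the date acceleration becomes effective.

Oct 30, 2022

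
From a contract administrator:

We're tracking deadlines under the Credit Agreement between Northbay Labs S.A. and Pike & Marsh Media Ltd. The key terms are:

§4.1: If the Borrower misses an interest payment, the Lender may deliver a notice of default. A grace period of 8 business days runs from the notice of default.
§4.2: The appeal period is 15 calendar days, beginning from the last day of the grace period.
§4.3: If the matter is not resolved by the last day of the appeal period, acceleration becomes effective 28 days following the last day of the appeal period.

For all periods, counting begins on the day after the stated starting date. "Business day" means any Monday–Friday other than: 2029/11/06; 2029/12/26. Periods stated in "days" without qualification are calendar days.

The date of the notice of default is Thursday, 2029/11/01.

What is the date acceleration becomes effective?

From Thursday, 2029/11/01, 8 business days (Nov 2, Nov 5, Nov 7, Nov 8, Nov 9, Nov 12, Nov 13, Nov 14, skipping weekends and the listed holiday on Nov 6) brings us to Wednesday, 2029/11/14, which is the last day of the grace period.
Adding 15 calendar days to 2029/11/14 gives 2029/11/29, which is the last day of the appeal period.
The date acceleration becomes effective: 2029/11/29 + 28 days = 2029/12/27.

2029/12/27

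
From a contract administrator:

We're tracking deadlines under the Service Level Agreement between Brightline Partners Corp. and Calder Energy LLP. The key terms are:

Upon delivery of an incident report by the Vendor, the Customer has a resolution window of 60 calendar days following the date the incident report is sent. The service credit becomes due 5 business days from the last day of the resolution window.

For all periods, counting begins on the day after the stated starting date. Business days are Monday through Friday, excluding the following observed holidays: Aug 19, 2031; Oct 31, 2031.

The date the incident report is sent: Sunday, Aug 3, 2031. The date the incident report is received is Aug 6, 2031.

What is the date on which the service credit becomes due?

Oct 9, 2031

Adding 60 calendar days to Aug 3, 2031 gives Oct 2, 2031, which is the last day of the resolution window.
The date on which the service credit becomes due: 5 business days after Thursday, Oct 2, 2031, skipping weekends — Oct 3, Oct 6, Oct 7, Oct 8, Oct 9 — lands on Thursday, Oct 9, 2031.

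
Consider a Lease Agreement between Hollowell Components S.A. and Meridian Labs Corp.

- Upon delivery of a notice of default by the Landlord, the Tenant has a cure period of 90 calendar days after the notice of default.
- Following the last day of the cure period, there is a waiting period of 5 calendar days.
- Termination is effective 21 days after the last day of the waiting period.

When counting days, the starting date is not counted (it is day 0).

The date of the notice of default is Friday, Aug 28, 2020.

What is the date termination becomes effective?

Dec 22, 2020

The last day of the cure period: Aug 28, 2020 + 90 days = Nov 26, 2020.
The last day of the waiting period: Nov 26, 2020 + 5 days = Dec 1, 2020.
The date termination becomes effective: 21 calendar days after Dec 1, 2020 is Dec 22, 2020.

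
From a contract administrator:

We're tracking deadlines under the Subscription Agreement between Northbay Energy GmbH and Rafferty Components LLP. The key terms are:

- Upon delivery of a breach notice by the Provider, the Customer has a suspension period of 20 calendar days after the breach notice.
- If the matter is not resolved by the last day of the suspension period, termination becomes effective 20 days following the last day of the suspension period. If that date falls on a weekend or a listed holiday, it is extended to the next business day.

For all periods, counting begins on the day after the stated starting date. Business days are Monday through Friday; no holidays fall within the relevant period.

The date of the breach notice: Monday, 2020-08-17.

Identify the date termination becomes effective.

2020-09-28

The last day of the suspension period: 2020-08-17 + 20 days = 2020-09-06.
The date termination becomes effective: 20 calendar days after 2020-09-06 is 2020-09-26. That falls on a Saturday, so it rolls to the next business day, Monday, 2020-09-28.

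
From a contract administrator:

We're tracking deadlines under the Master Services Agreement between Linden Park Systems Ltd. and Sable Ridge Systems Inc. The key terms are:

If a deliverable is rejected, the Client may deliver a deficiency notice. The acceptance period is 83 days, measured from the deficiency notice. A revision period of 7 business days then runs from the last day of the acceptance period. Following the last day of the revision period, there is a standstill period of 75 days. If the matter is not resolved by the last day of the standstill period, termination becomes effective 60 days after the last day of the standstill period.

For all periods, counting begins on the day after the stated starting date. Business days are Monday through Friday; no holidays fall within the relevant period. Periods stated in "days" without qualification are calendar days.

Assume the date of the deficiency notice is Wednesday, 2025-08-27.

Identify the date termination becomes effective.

2026-04-11

Adding 83 calendar days to 2025-08-27 gives 2025-11-18, which is the last day of the acceptance period.
The last day of the revision period: counting 7 business days from Tuesday, 2025-11-18 (Nov 19, Nov 20, Nov 21, Nov 24, Nov 25, Nov 26, Nov 27, skipping weekends) reaches Thursday, 2025-11-27.
The last day of the standstill period: 2025-11-27 + 75 days = 2026-02-10.
Adding 60 calendar days to 2026-02-10 gives 2026-04-11, which is the date termination becomes effective.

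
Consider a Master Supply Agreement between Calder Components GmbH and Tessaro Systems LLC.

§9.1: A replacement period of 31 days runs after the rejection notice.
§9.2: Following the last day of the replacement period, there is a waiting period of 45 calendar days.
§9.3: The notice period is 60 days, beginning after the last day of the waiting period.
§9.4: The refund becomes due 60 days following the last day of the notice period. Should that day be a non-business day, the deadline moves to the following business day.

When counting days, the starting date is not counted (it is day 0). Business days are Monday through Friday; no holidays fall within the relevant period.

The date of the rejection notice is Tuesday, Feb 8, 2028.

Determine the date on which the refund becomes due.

The last day of the replacement period: Feb 8, 2028 + 31 days = Mar 10, 2028.
The last day of the waiting period: Mar 10, 2028 + 45 days = Apr 24, 2028.
The last day of the notice period: Apr 24, 2028 + 60 days = Jun 23, 2028.
The date on which the refund becomes due: Jun 23, 2028 + 60 days = Aug 22, 2028. Aug 22, 2028 is a Tuesday, so no roll-forward applies.

Aug 22, 2028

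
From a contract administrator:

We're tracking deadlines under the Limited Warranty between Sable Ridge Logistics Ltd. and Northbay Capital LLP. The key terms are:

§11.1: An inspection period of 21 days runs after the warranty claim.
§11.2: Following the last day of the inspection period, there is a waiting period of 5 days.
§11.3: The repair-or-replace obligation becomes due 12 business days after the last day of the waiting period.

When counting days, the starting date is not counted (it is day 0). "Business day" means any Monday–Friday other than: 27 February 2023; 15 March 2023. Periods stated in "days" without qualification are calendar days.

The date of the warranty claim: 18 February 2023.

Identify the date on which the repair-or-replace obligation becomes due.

The last day of the inspection period: 21 calendar days after 18 February 2023 is 11 March 2023.
The last day of the waiting period: 11 March 2023 + 5 days = 16 March 2023.
The date on which the repair-or-replace obligation becomes due: 12 business days after Thursday, 16 March 2023, skipping weekends — Mar 17, Mar 20, Mar 21, Mar 22, …, Mar 30, Mar 31, Apr 3 — lands on Monday, 3 April 2023.

3 April 2023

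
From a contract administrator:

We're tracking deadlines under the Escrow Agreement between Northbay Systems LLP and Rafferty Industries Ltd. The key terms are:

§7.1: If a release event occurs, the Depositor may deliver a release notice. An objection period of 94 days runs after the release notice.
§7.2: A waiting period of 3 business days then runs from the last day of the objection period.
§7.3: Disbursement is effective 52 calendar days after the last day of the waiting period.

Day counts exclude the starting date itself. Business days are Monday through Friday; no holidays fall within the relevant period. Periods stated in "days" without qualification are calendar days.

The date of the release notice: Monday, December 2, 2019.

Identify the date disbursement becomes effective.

Adding 94 calendar days to December 2, 2019 gives March 5, 2020, which is the last day of the objection period.
The last day of the waiting period: counting 3 business days from Thursday, March 5, 2020 (Mar 6, Mar 9, Mar 10, skipping weekends) reaches Tuesday, March 10, 2020.
The date disbursement becomes effective: 52 calendar days after March 10, 2020 is May 1, 2020.

May 1, 2020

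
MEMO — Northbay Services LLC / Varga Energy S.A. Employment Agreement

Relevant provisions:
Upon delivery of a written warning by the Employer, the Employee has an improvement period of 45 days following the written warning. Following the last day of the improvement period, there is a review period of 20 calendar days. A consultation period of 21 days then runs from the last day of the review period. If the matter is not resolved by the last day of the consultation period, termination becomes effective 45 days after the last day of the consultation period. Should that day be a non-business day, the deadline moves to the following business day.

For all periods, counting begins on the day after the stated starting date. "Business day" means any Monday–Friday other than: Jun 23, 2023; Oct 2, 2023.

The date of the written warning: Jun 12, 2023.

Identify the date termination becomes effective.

The last day of the improvement period: 45 calendar days after Jun 12, 2023 is Jul 27, 2023.
The last day of the review period: 20 calendar days after Jul 27, 2023 is Aug 16, 2023.
The last day of the consultation period: Aug 16, 2023 + 21 days = Sep 6, 2023.
The date termination becomes effective: 45 calendar days after Sep 6, 2023 is Oct 21, 2023. That falls on a Saturday, so it rolls to the next business day, Monday, Oct 23, 2023.

Oct 23, 2023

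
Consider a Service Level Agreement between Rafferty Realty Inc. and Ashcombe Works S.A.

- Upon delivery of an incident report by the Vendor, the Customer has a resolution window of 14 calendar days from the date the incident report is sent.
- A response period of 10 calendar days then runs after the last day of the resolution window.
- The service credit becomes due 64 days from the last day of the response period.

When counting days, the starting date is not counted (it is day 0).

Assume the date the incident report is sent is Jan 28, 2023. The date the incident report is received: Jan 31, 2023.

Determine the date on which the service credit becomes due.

Apr 26, 2023

The last day of the resolution window: Jan 28, 2023 + 14 days = Feb 11, 2023.
Adding 10 calendar days to Feb 11, 2023 gives Feb 21, 2023, which is the last day of the response period.
The date on which the service credit becomes due: Feb 21, 2023 + 64 days = Apr 26, 2023.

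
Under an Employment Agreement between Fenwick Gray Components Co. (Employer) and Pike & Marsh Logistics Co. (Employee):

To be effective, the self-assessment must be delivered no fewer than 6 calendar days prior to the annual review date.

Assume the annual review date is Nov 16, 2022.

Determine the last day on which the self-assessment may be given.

Nov 10, 2022

Counting back 6 calendar days from Nov 16, 2022 gives Nov 10, 2022.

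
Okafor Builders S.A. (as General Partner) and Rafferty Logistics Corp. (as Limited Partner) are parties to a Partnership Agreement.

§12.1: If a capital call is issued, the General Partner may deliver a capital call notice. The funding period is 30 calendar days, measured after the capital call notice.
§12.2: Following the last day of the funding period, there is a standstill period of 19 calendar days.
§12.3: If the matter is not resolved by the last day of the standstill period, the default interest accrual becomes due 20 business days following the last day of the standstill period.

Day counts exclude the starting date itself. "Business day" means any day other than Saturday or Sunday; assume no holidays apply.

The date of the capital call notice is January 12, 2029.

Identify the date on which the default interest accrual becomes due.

March 30, 2029

Adding 30 calendar days to January 12, 2029 gives February 11, 2029, which is the last day of the funding period.
The last day of the standstill period: February 11, 2029 + 19 days = March 2, 2029.
From Friday, March 2, 2029, 20 business days (Mar 5, Mar 6, Mar 7, Mar 8, …, Mar 28, Mar 29, Mar 30, skipping weekends) brings us to Friday, March 30, 2029, which is the date on which the default interest accrual becomes due.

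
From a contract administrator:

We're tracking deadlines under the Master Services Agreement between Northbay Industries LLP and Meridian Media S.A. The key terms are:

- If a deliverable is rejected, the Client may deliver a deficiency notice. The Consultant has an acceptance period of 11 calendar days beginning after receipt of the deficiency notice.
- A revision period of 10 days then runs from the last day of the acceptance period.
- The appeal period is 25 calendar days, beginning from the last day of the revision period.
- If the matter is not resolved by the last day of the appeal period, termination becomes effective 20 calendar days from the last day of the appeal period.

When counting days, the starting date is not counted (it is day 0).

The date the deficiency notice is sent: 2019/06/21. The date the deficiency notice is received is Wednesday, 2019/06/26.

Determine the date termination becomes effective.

The last day of the acceptance period: 11 calendar days after 2019/06/26 is 2019/07/07.
Adding 10 calendar days to 2019/07/07 gives 2019/07/17, which is the last day of the revision period.
Adding 25 calendar days to 2019/07/17 gives 2019/08/11, which is the last day of the appeal period.
The date termination becomes effective: 2019/08/11 + 20 days = 2019/08/31.

2019/08/31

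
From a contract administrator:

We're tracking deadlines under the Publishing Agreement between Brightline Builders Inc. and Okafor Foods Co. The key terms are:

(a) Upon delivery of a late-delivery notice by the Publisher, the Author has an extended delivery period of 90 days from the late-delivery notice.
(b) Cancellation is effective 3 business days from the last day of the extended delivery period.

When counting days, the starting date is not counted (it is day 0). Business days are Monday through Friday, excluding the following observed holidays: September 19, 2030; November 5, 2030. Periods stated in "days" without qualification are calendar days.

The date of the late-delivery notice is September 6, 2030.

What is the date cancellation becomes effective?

The last day of the extended delivery period: September 6, 2030 + 90 days = December 5, 2030.
From Thursday, December 5, 2030, 3 business days (Dec 6, Dec 9, Dec 10, skipping weekends) brings us to Tuesday, December 10, 2030, which is the date cancellation becomes effective.

December 10, 2030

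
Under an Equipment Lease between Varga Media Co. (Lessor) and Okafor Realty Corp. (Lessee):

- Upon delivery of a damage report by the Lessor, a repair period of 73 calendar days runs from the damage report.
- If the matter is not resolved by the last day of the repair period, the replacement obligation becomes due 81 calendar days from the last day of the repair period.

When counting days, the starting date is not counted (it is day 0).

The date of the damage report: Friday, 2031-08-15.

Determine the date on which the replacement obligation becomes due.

2032-01-16

Adding 73 calendar days to 2031-08-15 gives 2031-10-27, which is the last day of the repair period.
Adding 81 calendar days to 2031-10-27 gives 2032-01-16, which is the date on which the replacement obligation becomes due.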